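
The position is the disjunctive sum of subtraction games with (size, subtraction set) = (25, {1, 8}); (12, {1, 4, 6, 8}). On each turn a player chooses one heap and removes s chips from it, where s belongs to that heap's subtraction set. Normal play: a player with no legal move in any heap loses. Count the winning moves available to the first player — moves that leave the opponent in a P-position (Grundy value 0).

Heap A, S = {1, 8}:
n :  0  1  2  3  4  5  6  7  8  9 10 11 12 13 14 15 16 17 18 19 20 21 22 23 24 25
G :  0  1  0  1  0  1  0  1  2  0  1  0  1  0  1  0  1  2  0  1  0  1  0  1  0  1
G_A(25) = 1.
Heap B, S = {1, 4, 6, 8}:
G(0) = 0
G(1) = mex{0} = 1
G(2) = mex{1} = 0
G(3) = mex{0} = 1
G(4) = mex{1,0} = 2
G(5) = mex{2,1} = 0
G(6) = mex{0,0,0} = 1
G(7) = mex{1,1,1} = 0
G(8) = mex{0,2,0,0} = 1
G(9) = mex{1,0,1,1} = 2
G(10) = mex{2,1,2,0} = 3
G(11) = mex{3,0,0,1} = 2
G(12) = mex{2,1,1,2} = 0
G_B(12) = 0.
Combined Grundy value = 1 ⊕ 0 = 1.
A winning move leaves total XOR = 0, i.e. changes one component's Grundy value g to g ⊕ X where X is the current total.
Heap A: need g' = 1⊕1 = 0. Options: 25−1→G=0, 25−8→G=2. Hits: 1.
Heap B: need g' = 0⊕1 = 1. Options: 12−1→G=2, 12−4→G=1, 12−6→G=1, 12−8→G=2. Hits: 2.

3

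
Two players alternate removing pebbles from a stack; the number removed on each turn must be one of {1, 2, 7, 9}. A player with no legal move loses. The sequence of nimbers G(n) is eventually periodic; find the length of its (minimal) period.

G(0) = 0
G(1) = mex{0} = 1
G(2) = mex{1,0} = 2
G(3) = mex{2,1} = 0
G(4) = mex{0,2} = 1
G(5) = mex{1,0} = 2
G(6) = mex{2,1} = 0
G(7) = mex{0,2,0} = 1
G(8) = mex{1,0,1} = 2
G(9) = mex{2,1,2,0} = 3
G(10) = mex{3,2,0,1} = 4
G(11) = mex{4,3,1,2} = 0
G(12) = mex{0,4,2,0} = 1
G(13) = mex{1,0,0,1} = 2
G(14) = mex{2,1,1,2} = 0
G(15) = mex{0,2,2,0} = 1
G(16) = mex{1,0,3,1} = 2
G(17) = mex{2,1,4,2} = 0
G(18) = mex{0,2,0,3} = 1
G(19) = mex{1,0,1,4} = 2
G(20) = mex{2,1,2,0} = 3
G(21) = mex{3,2,0,1} = 4
G(22) = mex{4,3,1,2} = 0
G(23) = mex{0,4,2,0} = 1
G(n+11) = G(n) holds for n = 0,…,8 (a full window of length max(S) = 9), so the sequence is purely periodic with period 11.

11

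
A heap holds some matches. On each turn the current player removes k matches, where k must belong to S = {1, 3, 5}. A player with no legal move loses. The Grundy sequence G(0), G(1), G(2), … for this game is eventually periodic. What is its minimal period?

2

G(0) = 0
G(1) = mex{0} = 1
G(2) = mex{1} = 0
G(3) = mex{0,0} = 1
G(4) = mex{1,1} = 0
G(5) = mex{0,0,0} = 1
G(6) = mex{1,1,1} = 0
G(7) = mex{0,0,0} = 1
G(8) = mex{1,1,1} = 0
G(9) = mex{0,0,0} = 1
G(10) = mex{1,1,1} = 0
G(11) = mex{0,0,0} = 1
G(12) = mex{1,1,1} = 0
G(13) = mex{0,0,0} = 1
G(14) = mex{1,1,1} = 0
G(n+2) = G(n) holds for n = 0,…,4 (a full window of length max(S) = 5), so the sequence is purely periodic with period 2.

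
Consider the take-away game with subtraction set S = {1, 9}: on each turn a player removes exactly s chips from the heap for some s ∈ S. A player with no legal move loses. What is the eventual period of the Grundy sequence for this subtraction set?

G(0) = 0
G(1) = mex{0} = 1
G(2) = mex{1} = 0
G(3) = mex{0} = 1
G(4) = mex{1} = 0
G(5) = mex{0} = 1
G(6) = mex{1} = 0
G(7) = mex{0} = 1
G(8) = mex{1} = 0
G(9) = mex{0,0} = 1
G(10) = mex{1,1} = 0
G(11) = mex{0,0} = 1
G(12) = mex{1,1} = 0
G(13) = mex{0,0} = 1
G(14) = mex{1,1} = 0
G(n+2) = G(n) holds for n = 0,…,8 (a full window of length max(S) = 9), so the sequence is purely periodic with period 2.

2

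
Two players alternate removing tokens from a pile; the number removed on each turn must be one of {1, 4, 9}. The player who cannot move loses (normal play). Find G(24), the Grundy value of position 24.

G(0) = 0
G(1) = mex{0} = 1
G(2) = mex{1} = 0
G(3) = mex{0} = 1
G(4) = mex{1,0} = 2
G(5) = mex{2,1} = 0
G(6) = mex{0,0} = 1
G(7) = mex{1,1} = 0
G(8) = mex{0,2} = 1
G(9) = mex{1,0,0} = 2
G(10) = mex{2,1,1} = 0
G(11) = mex{0,0,0} = 1
G(12) = mex{1,1,1} = 0
G(13) = mex{0,2,2} = 1
G(14) = mex{1,0,0} = 2
G(15) = mex{2,1,1} = 0
G(16) = mex{0,0,0} = 1
G(17) = mex{1,1,1} = 0
G(18) = mex{0,2,2} = 1
G(19) = mex{1,0,0} = 2
G(20) = mex{2,1,1} = 0
G(21) = mex{0,0,0} = 1
G(22) = mex{1,1,1} = 0
G(23) = mex{0,2,2} = 1
G(24) = mex{1,0,0} = 2

2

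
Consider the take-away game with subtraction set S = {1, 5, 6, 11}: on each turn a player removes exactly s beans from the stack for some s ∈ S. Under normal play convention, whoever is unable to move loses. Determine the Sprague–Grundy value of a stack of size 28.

0

n :  0  1  2  3  4  5  6  7  8  9 10 11 12 13 14 15 16 17 18 19 20 21 22 23 24 25 26 27 28
G :  0  1  0  1  0  1  2  3  2  3  2  3  0  1  0  1  0  1  2  3  2  3  2  3  0  1  0  1  0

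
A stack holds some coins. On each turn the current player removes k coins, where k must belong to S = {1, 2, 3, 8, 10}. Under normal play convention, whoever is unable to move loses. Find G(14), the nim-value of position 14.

1

n :  0  1  2  3  4  5  6  7  8  9 10 11 12 13 14
G :  0  1  2  3  0  1  2  3  4  0  1  2  3  0  1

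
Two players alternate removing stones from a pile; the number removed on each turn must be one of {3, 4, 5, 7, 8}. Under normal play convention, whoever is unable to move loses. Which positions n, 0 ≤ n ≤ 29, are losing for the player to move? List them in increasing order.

0, 1, 2, 11, 12, 13, 22, 23, 24

G(0) = 0
G(1) = mex{} = 0
G(2) = mex{} = 0
G(3) = mex{0} = 1
G(4) = mex{0,0} = 1
G(5) = mex{0,0,0} = 1
G(6) = mex{1,0,0} = 2
G(7) = mex{1,1,0,0} = 2
G(8) = mex{1,1,1,0,0} = 2
G(9) = mex{2,1,1,0,0} = 3
G(10) = mex{2,2,1,1,0} = 3
G(11) = mex{2,2,2,1,1} = 0
G(12) = mex{3,2,2,1,1} = 0
G(13) = mex{3,3,2,2,1} = 0
G(14) = mex{0,3,3,2,2} = 1
G(15) = mex{0,0,3,2,2} = 1
G(16) = mex{0,0,0,3,2} = 1
G(17) = mex{1,0,0,3,3} = 2
G(18) = mex{1,1,0,0,3} = 2
G(19) = mex{1,1,1,0,0} = 2
G(20) = mex{2,1,1,0,0} = 3
G(21) = mex{2,2,1,1,0} = 3
G(22) = mex{2,2,2,1,1} = 0
G(23) = mex{3,2,2,1,1} = 0
G(24) = mex{3,3,2,2,1} = 0
G(25) = mex{0,3,3,2,2} = 1
G(26) = mex{0,0,3,2,2} = 1
G(27) = mex{0,0,0,3,2} = 1
G(28) = mex{1,0,0,3,3} = 2
G(29) = mex{1,1,0,0,3} = 2
P-positions are exactly the n with G(n) = 0.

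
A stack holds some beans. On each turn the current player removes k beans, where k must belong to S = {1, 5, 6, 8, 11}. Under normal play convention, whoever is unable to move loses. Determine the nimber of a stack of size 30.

G(0) = 0
G(1) = mex{0} = 1
G(2) = mex{1} = 0
G(3) = mex{0} = 1
G(4) = mex{1} = 0
G(5) = mex{0,0} = 1
G(6) = mex{1,1,0} = 2
G(7) = mex{2,0,1} = 3
G(8) = mex{3,1,0,0} = 2
G(9) = mex{2,0,1,1} = 3
G(10) = mex{3,1,0,0} = 2
G(11) = mex{2,2,1,1,0} = 3
G(12) = mex{3,3,2,0,1} = 4
G(13) = mex{4,2,3,1,0} = 5
G(14) = mex{5,3,2,2,1} = 0
G(15) = mex{0,2,3,3,0} = 1
G(16) = mex{1,3,2,2,1} = 0
G(17) = mex{0,4,3,3,2} = 1
G(18) = mex{1,5,4,2,3} = 0
G(19) = mex{0,0,5,3,2} = 1
G(20) = mex{1,1,0,4,3} = 2
G(21) = mex{2,0,1,5,2} = 3
G(22) = mex{3,1,0,0,3} = 2
G(23) = mex{2,0,1,1,4} = 3
G(24) = mex{3,1,0,0,5} = 2
G(25) = mex{2,2,1,1,0} = 3
G(26) = mex{3,3,2,0,1} = 4
G(27) = mex{4,2,3,1,0} = 5
G(28) = mex{5,3,2,2,1} = 0
G(29) = mex{0,2,3,3,0} = 1
G(30) = mex{1,3,2,2,1} = 0

0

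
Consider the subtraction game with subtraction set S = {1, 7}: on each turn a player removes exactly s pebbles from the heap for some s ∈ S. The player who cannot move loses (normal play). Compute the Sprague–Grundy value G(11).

n :  0  1  2  3  4  5  6  7  8  9 10 11
G :  0  1  0  1  0  1  0  1  0  1  0  1

1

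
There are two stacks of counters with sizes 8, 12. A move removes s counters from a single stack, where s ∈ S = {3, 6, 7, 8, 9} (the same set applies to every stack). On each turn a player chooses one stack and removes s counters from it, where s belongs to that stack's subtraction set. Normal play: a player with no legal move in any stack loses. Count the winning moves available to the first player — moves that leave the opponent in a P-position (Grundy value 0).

All stacks use S = {3, 6, 7, 8, 9}:
G(0) = 0
G(1) = mex{} = 0
G(2) = mex{} = 0
G(3) = mex{0} = 1
G(4) = mex{0} = 1
G(5) = mex{0} = 1
G(6) = mex{1,0} = 2
G(7) = mex{1,0,0} = 2
G(8) = mex{1,0,0,0} = 2
G(9) = mex{2,1,0,0,0} = 3
G(10) = mex{2,1,1,0,0} = 3
G(11) = mex{2,1,1,1,0} = 3
G(12) = mex{3,2,1,1,1} = 0
Stack A: G(8) = 2.
Stack B: G(12) = 0.
Combined Grundy value = 2 ⊕ 0 = 2.
A winning move leaves total XOR = 0, i.e. changes one component's Grundy value g to g ⊕ X where X is the current total.
Stack A: need g' = 2⊕2 = 0. Options: 8−3→G=1, 8−6→G=0, 8−7→G=0, 8−8→G=0. Hits: 3.
Stack B: need g' = 0⊕2 = 2. Options: 12−3→G=3, 12−6→G=2, 12−7→G=1, 12−8→G=1, 12−9→G=1. Hits: 1.

4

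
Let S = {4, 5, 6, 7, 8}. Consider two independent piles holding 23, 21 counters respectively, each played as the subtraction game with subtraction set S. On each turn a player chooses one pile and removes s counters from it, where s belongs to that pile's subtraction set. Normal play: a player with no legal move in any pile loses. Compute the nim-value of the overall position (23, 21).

0

All piles use S = {4, 5, 6, 7, 8}:
G(0) = 0
G(1) = mex{} = 0
G(2) = mex{} = 0
G(3) = mex{} = 0
G(4) = mex{0} = 1
G(5) = mex{0,0} = 1
G(6) = mex{0,0,0} = 1
G(7) = mex{0,0,0,0} = 1
G(8) = mex{1,0,0,0,0} = 2
G(9) = mex{1,1,0,0,0} = 2
G(10) = mex{1,1,1,0,0} = 2
G(11) = mex{1,1,1,1,0} = 2
G(12) = mex{2,1,1,1,1} = 0
G(13) = mex{2,2,1,1,1} = 0
G(14) = mex{2,2,2,1,1} = 0
G(15) = mex{2,2,2,2,1} = 0
G(16) = mex{0,2,2,2,2} = 1
G(17) = mex{0,0,2,2,2} = 1
G(18) = mex{0,0,0,2,2} = 1
G(19) = mex{0,0,0,0,2} = 1
G(20) = mex{1,0,0,0,0} = 2
G(21) = mex{1,1,0,0,0} = 2
G(22) = mex{1,1,1,0,0} = 2
G(23) = mex{1,1,1,1,0} = 2
Pile A: G(23) = 2.
Pile B: G(21) = 2.
Combined Grundy value = 2 ⊕ 2 = 0.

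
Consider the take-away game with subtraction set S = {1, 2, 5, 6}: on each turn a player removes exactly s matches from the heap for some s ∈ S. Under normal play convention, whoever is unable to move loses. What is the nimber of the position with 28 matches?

0

n :  0  1  2  3  4  5  6  7  8  9 10 11 12 13 14 15 16 17 18 19 20 21 22 23 24 25 26 27 28
G :  0  1  2  0  1  2  3  0  1  2  0  1  2  3  0  1  2  0  1  2  3  0  1  2  0  1  2  3  0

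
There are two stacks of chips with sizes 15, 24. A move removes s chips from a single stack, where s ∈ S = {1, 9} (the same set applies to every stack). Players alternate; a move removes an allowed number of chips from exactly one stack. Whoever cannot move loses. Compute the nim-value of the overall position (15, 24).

All stacks use S = {1, 9}:
G(0) = 0
G(1) = mex{0} = 1
G(2) = mex{1} = 0
G(3) = mex{0} = 1
G(4) = mex{1} = 0
G(5) = mex{0} = 1
G(6) = mex{1} = 0
G(7) = mex{0} = 1
G(8) = mex{1} = 0
G(9) = mex{0,0} = 1
G(10) = mex{1,1} = 0
G(11) = mex{0,0} = 1
G(12) = mex{1,1} = 0
G(13) = mex{0,0} = 1
G(14) = mex{1,1} = 0
G(15) = mex{0,0} = 1
G(16) = mex{1,1} = 0
G(17) = mex{0,0} = 1
G(18) = mex{1,1} = 0
G(19) = mex{0,0} = 1
G(20) = mex{1,1} = 0
G(21) = mex{0,0} = 1
G(22) = mex{1,1} = 0
G(23) = mex{0,0} = 1
G(24) = mex{1,1} = 0
Stack A: G(15) = 1.
Stack B: G(24) = 0.
Combined Grundy value = 1 ⊕ 0 = 1.

1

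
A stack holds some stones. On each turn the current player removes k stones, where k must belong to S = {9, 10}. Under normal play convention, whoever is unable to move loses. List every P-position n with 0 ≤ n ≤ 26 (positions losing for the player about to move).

0, 1, 2, 3, 4, 5, 6, 7, 8, 19, 20, 21, 22, 23, 24, 25, 26

n :  0  1  2  3  4  5  6  7  8  9 10 11 12 13 14 15 16 17 18 19 20 21 22 23 24 25 26
G :  0  0  0  0  0  0  0  0  0  1  1  1  1  1  1  1  1  1  2  0  0  0  0  0  0  0  0
P-positions are exactly the n with G(n) = 0.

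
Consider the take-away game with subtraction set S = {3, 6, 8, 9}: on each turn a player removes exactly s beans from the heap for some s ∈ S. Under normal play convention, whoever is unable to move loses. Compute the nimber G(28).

1

n :  0  1  2  3  4  5  6  7  8  9 10 11 12 13 14 15 16 17 18 19 20 21 22 23 24 25 26 27 28
G :  0  0  0  1  1  1  2  2  2  3  3  3  0  0  0  1  1  1  2  2  2  3  3  3  0  0  0  1  1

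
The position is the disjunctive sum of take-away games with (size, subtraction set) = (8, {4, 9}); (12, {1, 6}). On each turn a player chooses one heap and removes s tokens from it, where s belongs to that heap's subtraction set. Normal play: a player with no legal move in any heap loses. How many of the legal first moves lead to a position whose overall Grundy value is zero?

Heap A, S = {4, 9}:
n : 0 1 2 3 4 5 6 7 8
G : 0 0 0 0 1 1 1 1 0
G_A(8) = 0.
Heap B, S = {1, 6}:
G(0) = 0
G(1) = mex{0} = 1
G(2) = mex{1} = 0
G(3) = mex{0} = 1
G(4) = mex{1} = 0
G(5) = mex{0} = 1
G(6) = mex{1,0} = 2
G(7) = mex{2,1} = 0
G(8) = mex{0,0} = 1
G(9) = mex{1,1} = 0
G(10) = mex{0,0} = 1
G(11) = mex{1,1} = 0
G(12) = mex{0,2} = 1
G_B(12) = 1.
Combined Grundy value = 0 ⊕ 1 = 1.
A winning move leaves total XOR = 0, i.e. changes one component's Grundy value g to g ⊕ X where X is the current total.
Heap A: need g' = 0⊕1 = 1. Options: 8−4→G=1. Hits: 1.
Heap B: need g' = 1⊕1 = 0. Options: 12−1→G=0, 12−6→G=2. Hits: 1.

2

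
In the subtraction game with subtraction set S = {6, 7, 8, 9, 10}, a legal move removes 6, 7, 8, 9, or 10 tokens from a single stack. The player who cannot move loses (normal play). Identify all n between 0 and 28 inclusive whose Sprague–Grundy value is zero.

0, 1, 2, 3, 4, 5, 16, 17, 18, 19, 20, 21

G(0) = 0
G(1) = mex{} = 0
G(2) = mex{} = 0
G(3) = mex{} = 0
G(4) = mex{} = 0
G(5) = mex{} = 0
G(6) = mex{0} = 1
G(7) = mex{0,0} = 1
G(8) = mex{0,0,0} = 1
G(9) = mex{0,0,0,0} = 1
G(10) = mex{0,0,0,0,0} = 1
G(11) = mex{0,0,0,0,0} = 1
G(12) = mex{1,0,0,0,0} = 2
G(13) = mex{1,1,0,0,0} = 2
G(14) = mex{1,1,1,0,0} = 2
G(15) = mex{1,1,1,1,0} = 2
G(16) = mex{1,1,1,1,1} = 0
G(17) = mex{1,1,1,1,1} = 0
G(18) = mex{2,1,1,1,1} = 0
G(19) = mex{2,2,1,1,1} = 0
G(20) = mex{2,2,2,1,1} = 0
G(21) = mex{2,2,2,2,1} = 0
G(22) = mex{0,2,2,2,2} = 1
G(23) = mex{0,0,2,2,2} = 1
G(24) = mex{0,0,0,2,2} = 1
G(25) = mex{0,0,0,0,2} = 1
G(26) = mex{0,0,0,0,0} = 1
G(27) = mex{0,0,0,0,0} = 1
G(28) = mex{1,0,0,0,0} = 2
P-positions are exactly the n with G(n) = 0.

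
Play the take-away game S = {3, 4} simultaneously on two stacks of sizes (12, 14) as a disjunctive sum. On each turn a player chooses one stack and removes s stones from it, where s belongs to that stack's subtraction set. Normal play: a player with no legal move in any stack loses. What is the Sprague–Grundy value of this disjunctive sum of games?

1

All stacks use S = {3, 4}:
G(0) = 0
G(1) = mex{} = 0
G(2) = mex{} = 0
G(3) = mex{0} = 1
G(4) = mex{0,0} = 1
G(5) = mex{0,0} = 1
G(6) = mex{1,0} = 2
G(7) = mex{1,1} = 0
G(8) = mex{1,1} = 0
G(9) = mex{2,1} = 0
G(10) = mex{0,2} = 1
G(11) = mex{0,0} = 1
G(12) = mex{0,0} = 1
G(13) = mex{1,0} = 2
G(14) = mex{1,1} = 0
Stack A: G(12) = 1.
Stack B: G(14) = 0.
Combined Grundy value = 1 ⊕ 0 = 1.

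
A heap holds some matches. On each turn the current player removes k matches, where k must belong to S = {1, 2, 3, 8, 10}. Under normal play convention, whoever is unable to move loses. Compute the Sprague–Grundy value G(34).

G(0) = 0
G(1) = mex{0} = 1
G(2) = mex{1,0} = 2
G(3) = mex{2,1,0} = 3
G(4) = mex{3,2,1} = 0
G(5) = mex{0,3,2} = 1
G(6) = mex{1,0,3} = 2
G(7) = mex{2,1,0} = 3
G(8) = mex{3,2,1,0} = 4
G(9) = mex{4,3,2,1} = 0
G(10) = mex{0,4,3,2,0} = 1
G(11) = mex{1,0,4,3,1} = 2
G(12) = mex{2,1,0,0,2} = 3
G(13) = mex{3,2,1,1,3} = 0
G(14) = mex{0,3,2,2,0} = 1
G(15) = mex{1,0,3,3,1} = 2
G(16) = mex{2,1,0,4,2} = 3
G(17) = mex{3,2,1,0,3} = 4
G(18) = mex{4,3,2,1,4} = 0
G(19) = mex{0,4,3,2,0} = 1
G(20) = mex{1,0,4,3,1} = 2
G(21) = mex{2,1,0,0,2} = 3
G(22) = mex{3,2,1,1,3} = 0
G(23) = mex{0,3,2,2,0} = 1
G(24) = mex{1,0,3,3,1} = 2
G(25) = mex{2,1,0,4,2} = 3
G(26) = mex{3,2,1,0,3} = 4
G(27) = mex{4,3,2,1,4} = 0
G(28) = mex{0,4,3,2,0} = 1
G(29) = mex{1,0,4,3,1} = 2
G(30) = mex{2,1,0,0,2} = 3
G(31) = mex{3,2,1,1,3} = 0
G(32) = mex{0,3,2,2,0} = 1
G(33) = mex{1,0,3,3,1} = 2
G(34) = mex{2,1,0,4,2} = 3

3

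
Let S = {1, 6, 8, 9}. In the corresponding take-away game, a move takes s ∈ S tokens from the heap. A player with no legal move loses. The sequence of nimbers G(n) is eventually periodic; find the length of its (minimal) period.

17

G(0) = 0
G(1) = mex{0} = 1
G(2) = mex{1} = 0
G(3) = mex{0} = 1
G(4) = mex{1} = 0
G(5) = mex{0} = 1
G(6) = mex{1,0} = 2
G(7) = mex{2,1} = 0
G(8) = mex{0,0,0} = 1
G(9) = mex{1,1,1,0} = 2
G(10) = mex{2,0,0,1} = 3
G(11) = mex{3,1,1,0} = 2
G(12) = mex{2,2,0,1} = 3
G(13) = mex{3,0,1,0} = 2
G(14) = mex{2,1,2,1} = 0
G(15) = mex{0,2,0,2} = 1
G(16) = mex{1,3,1,0} = 2
G(17) = mex{2,2,2,1} = 0
G(18) = mex{0,3,3,2} = 1
G(19) = mex{1,2,2,3} = 0
G(20) = mex{0,0,3,2} = 1
G(21) = mex{1,1,2,3} = 0
G(22) = mex{0,2,0,2} = 1
G(23) = mex{1,0,1,0} = 2
G(24) = mex{2,1,2,1} = 0
G(25) = mex{0,0,0,2} = 1
G(26) = mex{1,1,1,0} = 2
G(27) = mex{2,0,0,1} = 3
G(28) = mex{3,1,1,0} = 2
G(29) = mex{2,2,0,1} = 3
G(30) = mex{3,0,1,0} = 2
G(31) = mex{2,1,2,1} = 0
G(32) = mex{0,2,0,2} = 1
G(33) = mex{1,3,1,0} = 2
G(34) = mex{2,2,2,1} = 0
G(35) = mex{0,3,3,2} = 1
G(n+17) = G(n) holds for n = 0,…,8 (a full window of length max(S) = 9), so the sequence is purely periodic with period 17.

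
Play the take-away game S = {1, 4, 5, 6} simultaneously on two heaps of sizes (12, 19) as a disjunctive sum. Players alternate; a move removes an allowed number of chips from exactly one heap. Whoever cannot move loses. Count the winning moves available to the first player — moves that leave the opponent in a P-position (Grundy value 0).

0

All heaps use S = {1, 4, 5, 6}:
n :  0  1  2  3  4  5  6  7  8  9 10 11 12 13 14 15 16 17 18 19
G :  0  1  0  1  2  3  2  3  4  0  1  0  1  2  3  2  3  4  0  1
Heap A: G(12) = 1.
Heap B: G(19) = 1.
Combined Grundy value = 1 ⊕ 1 = 0.
A winning move leaves total XOR = 0, i.e. changes one component's Grundy value g to g ⊕ X where X is the current total.
Heap A: target g' = 1⊕0 = 1, but every legal move changes the Grundy value (mex property), so 0 moves.
Heap B: target g' = 1⊕0 = 1, but every legal move changes the Grundy value (mex property), so 0 moves.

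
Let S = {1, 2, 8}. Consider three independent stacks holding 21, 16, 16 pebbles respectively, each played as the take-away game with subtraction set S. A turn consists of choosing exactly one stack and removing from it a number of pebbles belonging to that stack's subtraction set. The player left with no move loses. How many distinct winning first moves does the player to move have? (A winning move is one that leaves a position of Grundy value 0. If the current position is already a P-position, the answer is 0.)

All stacks use S = {1, 2, 8}:
n :  0  1  2  3  4  5  6  7  8  9 10 11 12 13 14 15 16 17 18 19 20 21
G :  0  1  2  0  1  2  0  1  2  0  1  2  0  1  2  0  1  2  0  1  2  0
Stack A: G(21) = 0.
Stack B: G(16) = 1.
Stack C: G(16) = 1.
Combined Grundy value = 0 ⊕ 1 ⊕ 1 = 0.
A winning move leaves total XOR = 0, i.e. changes one component's Grundy value g to g ⊕ X where X is the current total.
Stack A: target g' = 0⊕0 = 0, but every legal move changes the Grundy value (mex property), so 0 moves.
Stack B: target g' = 1⊕0 = 1, but every legal move changes the Grundy value (mex property), so 0 moves.
Stack C: target g' = 1⊕0 = 1, but every legal move changes the Grundy value (mex property), so 0 moves.

0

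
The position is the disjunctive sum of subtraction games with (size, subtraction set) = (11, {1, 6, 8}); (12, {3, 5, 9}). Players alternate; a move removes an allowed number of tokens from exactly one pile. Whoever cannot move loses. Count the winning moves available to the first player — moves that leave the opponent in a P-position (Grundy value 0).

Pile A, S = {1, 6, 8}:
G(0) = 0
G(1) = mex{0} = 1
G(2) = mex{1} = 0
G(3) = mex{0} = 1
G(4) = mex{1} = 0
G(5) = mex{0} = 1
G(6) = mex{1,0} = 2
G(7) = mex{2,1} = 0
G(8) = mex{0,0,0} = 1
G(9) = mex{1,1,1} = 0
G(10) = mex{0,0,0} = 1
G(11) = mex{1,1,1} = 0
G_A(11) = 0.
Pile B, S = {3, 5, 9}:
n :  0  1  2  3  4  5  6  7  8  9 10 11 12
G :  0  0  0  1  1  1  2  2  0  3  3  1  0
G_B(12) = 0.
Combined Grundy value = 0 ⊕ 0 = 0.
A winning move leaves total XOR = 0, i.e. changes one component's Grundy value g to g ⊕ X where X is the current total.
Pile A: target g' = 0⊕0 = 0, but every legal move changes the Grundy value (mex property), so 0 moves.
Pile B: target g' = 0⊕0 = 0, but every legal move changes the Grundy value (mex property), so 0 moves.

0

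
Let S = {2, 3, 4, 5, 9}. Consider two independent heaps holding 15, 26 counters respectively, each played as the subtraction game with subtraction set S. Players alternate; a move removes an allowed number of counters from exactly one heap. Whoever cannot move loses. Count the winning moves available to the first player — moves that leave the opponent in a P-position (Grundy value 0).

All heaps use S = {2, 3, 4, 5, 9}:
G(0) = 0
G(1) = mex{} = 0
G(2) = mex{0} = 1
G(3) = mex{0,0} = 1
G(4) = mex{1,0,0} = 2
G(5) = mex{1,1,0,0} = 2
G(6) = mex{2,1,1,0} = 3
G(7) = mex{2,2,1,1} = 0
G(8) = mex{3,2,2,1} = 0
G(9) = mex{0,3,2,2,0} = 1
G(10) = mex{0,0,3,2,0} = 1
G(11) = mex{1,0,0,3,1} = 2
G(12) = mex{1,1,0,0,1} = 2
G(13) = mex{2,1,1,0,2} = 3
G(14) = mex{2,2,1,1,2} = 0
G(15) = mex{3,2,2,1,3} = 0
G(16) = mex{0,3,2,2,0} = 1
G(17) = mex{0,0,3,2,0} = 1
G(18) = mex{1,0,0,3,1} = 2
G(19) = mex{1,1,0,0,1} = 2
G(20) = mex{2,1,1,0,2} = 3
G(21) = mex{2,2,1,1,2} = 0
G(22) = mex{3,2,2,1,3} = 0
G(23) = mex{0,3,2,2,0} = 1
G(24) = mex{0,0,3,2,0} = 1
G(25) = mex{1,0,0,3,1} = 2
G(26) = mex{1,1,0,0,1} = 2
Heap A: G(15) = 0.
Heap B: G(26) = 2.
Combined Grundy value = 0 ⊕ 2 = 2.
A winning move leaves total XOR = 0, i.e. changes one component's Grundy value g to g ⊕ X where X is the current total.
Heap A: need g' = 0⊕2 = 2. Options: 15−2→G=3, 15−3→G=2, 15−4→G=2, 15−5→G=1, 15−9→G=3. Hits: 2.
Heap B: need g' = 2⊕2 = 0. Options: 26−2→G=1, 26−3→G=1, 26−4→G=0, 26−5→G=0, 26−9→G=1. Hits: 2.

4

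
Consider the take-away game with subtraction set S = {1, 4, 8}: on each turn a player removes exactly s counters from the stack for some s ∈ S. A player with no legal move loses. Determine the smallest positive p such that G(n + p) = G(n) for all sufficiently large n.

n :  0  1  2  3  4  5  6  7  8  9 10 11 12 13 14 15 16 17 18 19 20 21 22 23 24 25
G :  0  1  0  1  2  0  1  0  1  2  3  2  0  1  0  1  2  0  1  0  1  2  3  2  0  1
G(n+12) = G(n) holds for n = 0,…,7 (a full window of length max(S) = 8), so the sequence is purely periodic with period 12.

12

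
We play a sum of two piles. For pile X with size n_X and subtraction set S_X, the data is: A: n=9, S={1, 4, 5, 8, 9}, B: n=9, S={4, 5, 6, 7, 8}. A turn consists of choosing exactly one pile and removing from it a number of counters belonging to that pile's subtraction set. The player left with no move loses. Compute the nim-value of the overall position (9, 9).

7

Pile A, S = {1, 4, 5, 8, 9}:
n : 0 1 2 3 4 5 6 7 8 9
G : 0 1 0 1 2 3 2 3 4 5
G_A(9) = 5.
Pile B, S = {4, 5, 6, 7, 8}:
G(0) = 0
G(1) = mex{} = 0
G(2) = mex{} = 0
G(3) = mex{} = 0
G(4) = mex{0} = 1
G(5) = mex{0,0} = 1
G(6) = mex{0,0,0} = 1
G(7) = mex{0,0,0,0} = 1
G(8) = mex{1,0,0,0,0} = 2
G(9) = mex{1,1,0,0,0} = 2
G_B(9) = 2.
Combined Grundy value = 5 ⊕ 2 = 7.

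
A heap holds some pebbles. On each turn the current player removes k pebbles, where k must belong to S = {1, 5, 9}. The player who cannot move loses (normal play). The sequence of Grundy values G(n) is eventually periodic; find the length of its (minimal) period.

2

n :  0  1  2  3  4  5  6  7  8  9 10 11 12 13 14
G :  0  1  0  1  0  1  0  1  0  1  0  1  0  1  0
G(n+2) = G(n) holds for n = 0,…,8 (a full window of length max(S) = 9), so the sequence is purely periodic with period 2.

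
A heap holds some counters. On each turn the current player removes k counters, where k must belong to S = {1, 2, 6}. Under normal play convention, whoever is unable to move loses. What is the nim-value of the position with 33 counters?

2

G(0) = 0
G(1) = mex{0} = 1
G(2) = mex{1,0} = 2
G(3) = mex{2,1} = 0
G(4) = mex{0,2} = 1
G(5) = mex{1,0} = 2
G(6) = mex{2,1,0} = 3
G(7) = mex{3,2,1} = 0
G(8) = mex{0,3,2} = 1
G(9) = mex{1,0,0} = 2
G(10) = mex{2,1,1} = 0
G(11) = mex{0,2,2} = 1
G(12) = mex{1,0,3} = 2
G(13) = mex{2,1,0} = 3
G(14) = mex{3,2,1} = 0
G(15) = mex{0,3,2} = 1
G(16) = mex{1,0,0} = 2
G(17) = mex{2,1,1} = 0
G(18) = mex{0,2,2} = 1
G(19) = mex{1,0,3} = 2
G(20) = mex{2,1,0} = 3
G(21) = mex{3,2,1} = 0
G(22) = mex{0,3,2} = 1
G(23) = mex{1,0,0} = 2
G(24) = mex{2,1,1} = 0
G(25) = mex{0,2,2} = 1
G(26) = mex{1,0,3} = 2
G(27) = mex{2,1,0} = 3
G(28) = mex{3,2,1} = 0
G(29) = mex{0,3,2} = 1
G(30) = mex{1,0,0} = 2
G(31) = mex{2,1,1} = 0
G(32) = mex{0,2,2} = 1
G(33) = mex{1,0,3} = 2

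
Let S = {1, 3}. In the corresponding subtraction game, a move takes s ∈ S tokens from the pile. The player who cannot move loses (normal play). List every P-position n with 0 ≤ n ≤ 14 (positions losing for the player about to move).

0, 2, 4, 6, 8, 10, 12, 14

G(0) = 0
G(1) = mex{0} = 1
G(2) = mex{1} = 0
G(3) = mex{0,0} = 1
G(4) = mex{1,1} = 0
G(5) = mex{0,0} = 1
G(6) = mex{1,1} = 0
G(7) = mex{0,0} = 1
G(8) = mex{1,1} = 0
G(9) = mex{0,0} = 1
G(10) = mex{1,1} = 0
G(11) = mex{0,0} = 1
G(12) = mex{1,1} = 0
G(13) = mex{0,0} = 1
G(14) = mex{1,1} = 0
P-positions are exactly the n with G(n) = 0.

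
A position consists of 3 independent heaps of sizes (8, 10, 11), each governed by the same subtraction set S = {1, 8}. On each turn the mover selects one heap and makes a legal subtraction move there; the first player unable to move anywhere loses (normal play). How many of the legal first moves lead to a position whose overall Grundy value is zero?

1

All heaps use S = {1, 8}:
G(0) = 0
G(1) = mex{0} = 1
G(2) = mex{1} = 0
G(3) = mex{0} = 1
G(4) = mex{1} = 0
G(5) = mex{0} = 1
G(6) = mex{1} = 0
G(7) = mex{0} = 1
G(8) = mex{1,0} = 2
G(9) = mex{2,1} = 0
G(10) = mex{0,0} = 1
G(11) = mex{1,1} = 0
Heap A: G(8) = 2.
Heap B: G(10) = 1.
Heap C: G(11) = 0.
Combined Grundy value = 2 ⊕ 1 ⊕ 0 = 3.
A winning move leaves total XOR = 0, i.e. changes one component's Grundy value g to g ⊕ X where X is the current total.
Heap A: need g' = 2⊕3 = 1. Options: 8−1→G=1, 8−8→G=0. Hits: 1.
Heap B: need g' = 1⊕3 = 2. Options: 10−1→G=0, 10−8→G=0. Hits: 0.
Heap C: need g' = 0⊕3 = 3. Options: 11−1→G=1, 11−8→G=1. Hits: 0.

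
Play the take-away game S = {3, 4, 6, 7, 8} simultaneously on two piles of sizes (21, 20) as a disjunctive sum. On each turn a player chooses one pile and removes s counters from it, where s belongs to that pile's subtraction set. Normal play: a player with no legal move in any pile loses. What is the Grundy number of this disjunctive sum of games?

All piles use S = {3, 4, 6, 7, 8}:
G(0) = 0
G(1) = mex{} = 0
G(2) = mex{} = 0
G(3) = mex{0} = 1
G(4) = mex{0,0} = 1
G(5) = mex{0,0} = 1
G(6) = mex{1,0,0} = 2
G(7) = mex{1,1,0,0} = 2
G(8) = mex{1,1,0,0,0} = 2
G(9) = mex{2,1,1,0,0} = 3
G(10) = mex{2,2,1,1,0} = 3
G(11) = mex{2,2,1,1,1} = 0
G(12) = mex{3,2,2,1,1} = 0
G(13) = mex{3,3,2,2,1} = 0
G(14) = mex{0,3,2,2,2} = 1
G(15) = mex{0,0,3,2,2} = 1
G(16) = mex{0,0,3,3,2} = 1
G(17) = mex{1,0,0,3,3} = 2
G(18) = mex{1,1,0,0,3} = 2
G(19) = mex{1,1,0,0,0} = 2
G(20) = mex{2,1,1,0,0} = 3
G(21) = mex{2,2,1,1,0} = 3
Pile A: G(21) = 3.
Pile B: G(20) = 3.
Combined Grundy value = 3 ⊕ 3 = 0.

0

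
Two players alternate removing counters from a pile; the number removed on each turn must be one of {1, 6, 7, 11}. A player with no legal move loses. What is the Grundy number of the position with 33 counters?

3

G(0) = 0
G(1) = mex{0} = 1
G(2) = mex{1} = 0
G(3) = mex{0} = 1
G(4) = mex{1} = 0
G(5) = mex{0} = 1
G(6) = mex{1,0} = 2
G(7) = mex{2,1,0} = 3
G(8) = mex{3,0,1} = 2
G(9) = mex{2,1,0} = 3
G(10) = mex{3,0,1} = 2
G(11) = mex{2,1,0,0} = 3
G(12) = mex{3,2,1,1} = 0
G(13) = mex{0,3,2,0} = 1
G(14) = mex{1,2,3,1} = 0
G(15) = mex{0,3,2,0} = 1
G(16) = mex{1,2,3,1} = 0
G(17) = mex{0,3,2,2} = 1
G(18) = mex{1,0,3,3} = 2
G(19) = mex{2,1,0,2} = 3
G(20) = mex{3,0,1,3} = 2
G(21) = mex{2,1,0,2} = 3
G(22) = mex{3,0,1,3} = 2
G(23) = mex{2,1,0,0} = 3
G(24) = mex{3,2,1,1} = 0
G(25) = mex{0,3,2,0} = 1
G(26) = mex{1,2,3,1} = 0
G(27) = mex{0,3,2,0} = 1
G(28) = mex{1,2,3,1} = 0
G(29) = mex{0,3,2,2} = 1
G(30) = mex{1,0,3,3} = 2
G(31) = mex{2,1,0,2} = 3
G(32) = mex{3,0,1,3} = 2
G(33) = mex{2,1,0,2} = 3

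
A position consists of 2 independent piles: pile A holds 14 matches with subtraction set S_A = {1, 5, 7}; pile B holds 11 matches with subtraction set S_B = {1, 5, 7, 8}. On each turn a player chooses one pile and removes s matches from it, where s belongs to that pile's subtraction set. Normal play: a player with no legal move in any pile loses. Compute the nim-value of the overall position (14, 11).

Pile A, S = {1, 5, 7}:
n :  0  1  2  3  4  5  6  7  8  9 10 11 12 13 14
G :  0  1  0  1  0  1  0  1  0  1  0  1  0  1  0
G_A(14) = 0.
Pile B, S = {1, 5, 7, 8}:
n :  0  1  2  3  4  5  6  7  8  9 10 11
G :  0  1  0  1  0  1  0  1  2  3  2  3
G_B(11) = 3.
Combined Grundy value = 0 ⊕ 3 = 3.

3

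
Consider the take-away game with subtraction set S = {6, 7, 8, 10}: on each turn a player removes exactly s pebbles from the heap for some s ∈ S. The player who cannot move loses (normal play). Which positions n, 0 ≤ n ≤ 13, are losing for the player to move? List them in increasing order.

n :  0  1  2  3  4  5  6  7  8  9 10 11 12 13
G :  0  0  0  0  0  0  1  1  1  1  1  1  2  2
P-positions are exactly the n with G(n) = 0.

0, 1, 2, 3, 4, 5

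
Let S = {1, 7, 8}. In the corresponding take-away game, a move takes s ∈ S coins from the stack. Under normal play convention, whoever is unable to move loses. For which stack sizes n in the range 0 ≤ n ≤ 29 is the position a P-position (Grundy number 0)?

0, 2, 4, 6, 15, 17, 19, 21

G(0) = 0
G(1) = mex{0} = 1
G(2) = mex{1} = 0
G(3) = mex{0} = 1
G(4) = mex{1} = 0
G(5) = mex{0} = 1
G(6) = mex{1} = 0
G(7) = mex{0,0} = 1
G(8) = mex{1,1,0} = 2
G(9) = mex{2,0,1} = 3
G(10) = mex{3,1,0} = 2
G(11) = mex{2,0,1} = 3
G(12) = mex{3,1,0} = 2
G(13) = mex{2,0,1} = 3
G(14) = mex{3,1,0} = 2
G(15) = mex{2,2,1} = 0
G(16) = mex{0,3,2} = 1
G(17) = mex{1,2,3} = 0
G(18) = mex{0,3,2} = 1
G(19) = mex{1,2,3} = 0
G(20) = mex{0,3,2} = 1
G(21) = mex{1,2,3} = 0
G(22) = mex{0,0,2} = 1
G(23) = mex{1,1,0} = 2
G(24) = mex{2,0,1} = 3
G(25) = mex{3,1,0} = 2
G(26) = mex{2,0,1} = 3
G(27) = mex{3,1,0} = 2
G(28) = mex{2,0,1} = 3
G(29) = mex{3,1,0} = 2
P-positions are exactly the n with G(n) = 0.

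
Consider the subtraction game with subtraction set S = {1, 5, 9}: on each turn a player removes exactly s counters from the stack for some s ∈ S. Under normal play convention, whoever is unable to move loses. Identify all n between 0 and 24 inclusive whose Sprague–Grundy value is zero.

0, 2, 4, 6, 8, 10, 12, 14, 16, 18, 20, 22, 24

n :  0  1  2  3  4  5  6  7  8  9 10 11 12 13 14 15 16 17 18 19 20 21 22 23 24
G :  0  1  0  1  0  1  0  1  0  1  0  1  0  1  0  1  0  1  0  1  0  1  0  1  0
P-positions are exactly the n with G(n) = 0.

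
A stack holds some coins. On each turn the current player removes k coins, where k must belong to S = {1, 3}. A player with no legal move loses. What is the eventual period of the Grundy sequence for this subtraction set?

G(0) = 0
G(1) = mex{0} = 1
G(2) = mex{1} = 0
G(3) = mex{0,0} = 1
G(4) = mex{1,1} = 0
G(5) = mex{0,0} = 1
G(6) = mex{1,1} = 0
G(7) = mex{0,0} = 1
G(8) = mex{1,1} = 0
G(9) = mex{0,0} = 1
G(10) = mex{1,1} = 0
G(11) = mex{0,0} = 1
G(12) = mex{1,1} = 0
G(13) = mex{0,0} = 1
G(14) = mex{1,1} = 0
G(n+2) = G(n) holds for n = 0,…,2 (a full window of length max(S) = 3), so the sequence is purely periodic with period 2.

2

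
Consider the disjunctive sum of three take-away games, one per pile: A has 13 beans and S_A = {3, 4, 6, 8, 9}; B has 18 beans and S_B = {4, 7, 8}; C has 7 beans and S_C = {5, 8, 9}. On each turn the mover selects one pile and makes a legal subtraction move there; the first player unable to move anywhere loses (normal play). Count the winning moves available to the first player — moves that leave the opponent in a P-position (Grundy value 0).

Pile A, S = {3, 4, 6, 8, 9}:
G(0) = 0
G(1) = mex{} = 0
G(2) = mex{} = 0
G(3) = mex{0} = 1
G(4) = mex{0,0} = 1
G(5) = mex{0,0} = 1
G(6) = mex{1,0,0} = 2
G(7) = mex{1,1,0} = 2
G(8) = mex{1,1,0,0} = 2
G(9) = mex{2,1,1,0,0} = 3
G(10) = mex{2,2,1,0,0} = 3
G(11) = mex{2,2,1,1,0} = 3
G(12) = mex{3,2,2,1,1} = 0
G(13) = mex{3,3,2,1,1} = 0
G_A(13) = 0.
Pile B, S = {4, 7, 8}:
n :  0  1  2  3  4  5  6  7  8  9 10 11 12 13 14 15 16 17 18
G :  0  0  0  0  1  1  1  1  2  2  2  2  0  0  0  0  1  1  1
G_B(18) = 1.
Pile C, S = {5, 8, 9}:
G(0) = 0
G(1) = mex{} = 0
G(2) = mex{} = 0
G(3) = mex{} = 0
G(4) = mex{} = 0
G(5) = mex{0} = 1
G(6) = mex{0} = 1
G(7) = mex{0} = 1
G_C(7) = 1.
Combined Grundy value = 0 ⊕ 1 ⊕ 1 = 0.
A winning move leaves total XOR = 0, i.e. changes one component's Grundy value g to g ⊕ X where X is the current total.
Pile A: target g' = 0⊕0 = 0, but every legal move changes the Grundy value (mex property), so 0 moves.
Pile B: target g' = 1⊕0 = 1, but every legal move changes the Grundy value (mex property), so 0 moves.
Pile C: target g' = 1⊕0 = 1, but every legal move changes the Grundy value (mex property), so 0 moves.

0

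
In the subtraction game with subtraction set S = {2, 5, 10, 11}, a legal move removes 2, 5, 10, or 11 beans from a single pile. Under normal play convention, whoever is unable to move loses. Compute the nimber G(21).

3

G(0) = 0
G(1) = mex{} = 0
G(2) = mex{0} = 1
G(3) = mex{0} = 1
G(4) = mex{1} = 0
G(5) = mex{1,0} = 2
G(6) = mex{0,0} = 1
G(7) = mex{2,1} = 0
G(8) = mex{1,1} = 0
G(9) = mex{0,0} = 1
G(10) = mex{0,2,0} = 1
G(11) = mex{1,1,0,0} = 2
G(12) = mex{1,0,1,0} = 2
G(13) = mex{2,0,1,1} = 3
G(14) = mex{2,1,0,1} = 3
G(15) = mex{3,1,2,0} = 4
G(16) = mex{3,2,1,2} = 0
G(17) = mex{4,2,0,1} = 3
G(18) = mex{0,3,0,0} = 1
G(19) = mex{3,3,1,0} = 2
G(20) = mex{1,4,1,1} = 0
G(21) = mex{2,0,2,1} = 3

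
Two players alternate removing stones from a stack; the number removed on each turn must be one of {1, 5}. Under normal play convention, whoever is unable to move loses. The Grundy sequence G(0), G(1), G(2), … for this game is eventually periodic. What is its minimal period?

n :  0  1  2  3  4  5  6  7  8  9 10 11 12 13 14
G :  0  1  0  1  0  1  0  1  0  1  0  1  0  1  0
G(n+2) = G(n) holds for n = 0,…,4 (a full window of length max(S) = 5), so the sequence is purely periodic with period 2.

2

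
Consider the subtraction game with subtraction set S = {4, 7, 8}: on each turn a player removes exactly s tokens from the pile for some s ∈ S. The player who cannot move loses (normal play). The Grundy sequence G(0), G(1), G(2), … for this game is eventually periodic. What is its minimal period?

n :  0  1  2  3  4  5  6  7  8  9 10 11 12 13 14 15 16 17 18 19 20 21 22 23 24 25
G :  0  0  0  0  1  1  1  1  2  2  2  2  0  0  0  0  1  1  1  1  2  2  2  2  0  0
G(n+12) = G(n) holds for n = 0,…,7 (a full window of length max(S) = 8), so the sequence is purely periodic with period 12.

12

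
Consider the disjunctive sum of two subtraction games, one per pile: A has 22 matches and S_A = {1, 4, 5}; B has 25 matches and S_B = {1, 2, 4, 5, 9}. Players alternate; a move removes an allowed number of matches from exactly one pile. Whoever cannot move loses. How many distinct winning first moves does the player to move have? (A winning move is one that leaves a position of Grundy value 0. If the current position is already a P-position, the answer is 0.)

Pile A, S = {1, 4, 5}:
G(0) = 0
G(1) = mex{0} = 1
G(2) = mex{1} = 0
G(3) = mex{0} = 1
G(4) = mex{1,0} = 2
G(5) = mex{2,1,0} = 3
G(6) = mex{3,0,1} = 2
G(7) = mex{2,1,0} = 3
G(8) = mex{3,2,1} = 0
G(9) = mex{0,3,2} = 1
G(10) = mex{1,2,3} = 0
G(11) = mex{0,3,2} = 1
G(12) = mex{1,0,3} = 2
G(13) = mex{2,1,0} = 3
G(14) = mex{3,0,1} = 2
G(15) = mex{2,1,0} = 3
G(16) = mex{3,2,1} = 0
G(17) = mex{0,3,2} = 1
G(18) = mex{1,2,3} = 0
G(19) = mex{0,3,2} = 1
G(20) = mex{1,0,3} = 2
G(21) = mex{2,1,0} = 3
G(22) = mex{3,0,1} = 2
G_A(22) = 2.
Pile B, S = {1, 2, 4, 5, 9}:
G(0) = 0
G(1) = mex{0} = 1
G(2) = mex{1,0} = 2
G(3) = mex{2,1} = 0
G(4) = mex{0,2,0} = 1
G(5) = mex{1,0,1,0} = 2
G(6) = mex{2,1,2,1} = 0
G(7) = mex{0,2,0,2} = 1
G(8) = mex{1,0,1,0} = 2
G(9) = mex{2,1,2,1,0} = 3
G(10) = mex{3,2,0,2,1} = 4
G(11) = mex{4,3,1,0,2} = 5
G(12) = mex{5,4,2,1,0} = 3
G(13) = mex{3,5,3,2,1} = 0
G(14) = mex{0,3,4,3,2} = 1
G(15) = mex{1,0,5,4,0} = 2
G(16) = mex{2,1,3,5,1} = 0
G(17) = mex{0,2,0,3,2} = 1
G(18) = mex{1,0,1,0,3} = 2
G(19) = mex{2,1,2,1,4} = 0
G(20) = mex{0,2,0,2,5} = 1
G(21) = mex{1,0,1,0,3} = 2
G(22) = mex{2,1,2,1,0} = 3
G(23) = mex{3,2,0,2,1} = 4
G(24) = mex{4,3,1,0,2} = 5
G(25) = mex{5,4,2,1,0} = 3
G_B(25) = 3.
Combined Grundy value = 2 ⊕ 3 = 1.
A winning move leaves total XOR = 0, i.e. changes one component's Grundy value g to g ⊕ X where X is the current total.
Pile A: need g' = 2⊕1 = 3. Options: 22−1→G=3, 22−4→G=0, 22−5→G=1. Hits: 1.
Pile B: need g' = 3⊕1 = 2. Options: 25−1→G=5, 25−2→G=4, 25−4→G=2, 25−5→G=1, 25−9→G=0. Hits: 1.

2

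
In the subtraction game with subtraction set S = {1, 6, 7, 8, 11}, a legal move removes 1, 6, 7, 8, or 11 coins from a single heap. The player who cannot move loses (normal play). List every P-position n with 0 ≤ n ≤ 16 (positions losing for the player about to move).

0, 2, 4, 14, 16

n :  0  1  2  3  4  5  6  7  8  9 10 11 12 13 14 15 16
G :  0  1  0  1  0  1  2  3  2  3  2  3  4  5  0  1  0
P-positions are exactly the n with G(n) = 0.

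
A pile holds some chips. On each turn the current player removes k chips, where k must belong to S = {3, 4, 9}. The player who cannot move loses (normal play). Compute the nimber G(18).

1

G(0) = 0
G(1) = mex{} = 0
G(2) = mex{} = 0
G(3) = mex{0} = 1
G(4) = mex{0,0} = 1
G(5) = mex{0,0} = 1
G(6) = mex{1,0} = 2
G(7) = mex{1,1} = 0
G(8) = mex{1,1} = 0
G(9) = mex{2,1,0} = 3
G(10) = mex{0,2,0} = 1
G(11) = mex{0,0,0} = 1
G(12) = mex{3,0,1} = 2
G(13) = mex{1,3,1} = 0
G(14) = mex{1,1,1} = 0
G(15) = mex{2,1,2} = 0
G(16) = mex{0,2,0} = 1
G(17) = mex{0,0,0} = 1
G(18) = mex{0,0,3} = 1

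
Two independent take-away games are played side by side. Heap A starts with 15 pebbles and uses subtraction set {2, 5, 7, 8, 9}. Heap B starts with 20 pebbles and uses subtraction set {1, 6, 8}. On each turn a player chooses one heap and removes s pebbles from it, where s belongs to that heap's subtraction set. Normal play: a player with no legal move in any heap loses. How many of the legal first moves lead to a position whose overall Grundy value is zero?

Heap A, S = {2, 5, 7, 8, 9}:
G(0) = 0
G(1) = mex{} = 0
G(2) = mex{0} = 1
G(3) = mex{0} = 1
G(4) = mex{1} = 0
G(5) = mex{1,0} = 2
G(6) = mex{0,0} = 1
G(7) = mex{2,1,0} = 3
G(8) = mex{1,1,0,0} = 2
G(9) = mex{3,0,1,0,0} = 2
G(10) = mex{2,2,1,1,0} = 3
G(11) = mex{2,1,0,1,1} = 3
G(12) = mex{3,3,2,0,1} = 4
G(13) = mex{3,2,1,2,0} = 4
G(14) = mex{4,2,3,1,2} = 0
G(15) = mex{4,3,2,3,1} = 0
G_A(15) = 0.
Heap B, S = {1, 6, 8}:
G(0) = 0
G(1) = mex{0} = 1
G(2) = mex{1} = 0
G(3) = mex{0} = 1
G(4) = mex{1} = 0
G(5) = mex{0} = 1
G(6) = mex{1,0} = 2
G(7) = mex{2,1} = 0
G(8) = mex{0,0,0} = 1
G(9) = mex{1,1,1} = 0
G(10) = mex{0,0,0} = 1
G(11) = mex{1,1,1} = 0
G(12) = mex{0,2,0} = 1
G(13) = mex{1,0,1} = 2
G(14) = mex{2,1,2} = 0
G(15) = mex{0,0,0} = 1
G(16) = mex{1,1,1} = 0
G(17) = mex{0,0,0} = 1
G(18) = mex{1,1,1} = 0
G(19) = mex{0,2,0} = 1
G(20) = mex{1,0,1} = 2
G_B(20) = 2.
Combined Grundy value = 0 ⊕ 2 = 2.
A winning move leaves total XOR = 0, i.e. changes one component's Grundy value g to g ⊕ X where X is the current total.
Heap A: need g' = 0⊕2 = 2. Options: 15−2→G=4, 15−5→G=3, 15−7→G=2, 15−8→G=3, 15−9→G=1. Hits: 1.
Heap B: need g' = 2⊕2 = 0. Options: 20−1→G=1, 20−6→G=0, 20−8→G=1. Hits: 1.

2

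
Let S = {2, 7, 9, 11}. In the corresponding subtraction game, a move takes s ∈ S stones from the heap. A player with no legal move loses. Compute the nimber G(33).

n :  0  1  2  3  4  5  6  7  8  9 10 11 12 13 14 15 16 17 18 19 20 21 22 23 24 25 26 27 28 29 30 31 32 33
G :  0  0  1  1  0  0  1  1  2  2  3  3  2  2  3  3  4  0  0  1  1  0  0  1  1  2  2  3  3  2  2  3  3  4

4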